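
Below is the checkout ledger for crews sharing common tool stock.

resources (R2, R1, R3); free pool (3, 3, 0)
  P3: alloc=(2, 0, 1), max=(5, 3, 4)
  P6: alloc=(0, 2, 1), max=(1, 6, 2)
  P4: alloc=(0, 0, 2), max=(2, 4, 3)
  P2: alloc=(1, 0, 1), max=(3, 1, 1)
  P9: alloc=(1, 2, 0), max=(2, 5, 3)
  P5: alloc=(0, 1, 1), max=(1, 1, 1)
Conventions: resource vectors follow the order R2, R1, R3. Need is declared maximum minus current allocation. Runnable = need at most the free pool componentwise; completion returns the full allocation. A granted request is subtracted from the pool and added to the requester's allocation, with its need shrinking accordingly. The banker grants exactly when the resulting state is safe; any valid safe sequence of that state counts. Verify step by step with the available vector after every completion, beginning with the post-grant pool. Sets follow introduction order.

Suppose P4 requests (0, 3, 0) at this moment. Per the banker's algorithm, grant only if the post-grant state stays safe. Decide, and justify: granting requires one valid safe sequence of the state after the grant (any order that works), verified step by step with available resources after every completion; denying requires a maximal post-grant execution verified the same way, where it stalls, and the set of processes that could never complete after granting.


GRANT: granting preserves safety; a valid post-grant sequence is P5, P4, P2, P9, P6, P3.
Key observation: after the grant the pool drops to (3, 0, 0), which still lets P5 finish first and unwind the rest.
Check on the post-grant state, step by step:
  pool = (3, 0, 0)
  P5 needs (1, 0, 0) <= (3, 0, 0) -> finishes; pool += (0, 1, 1) = (3, 1, 1)
  P4 needs (2, 1, 1) <= (3, 1, 1) -> finishes; pool += (0, 3, 2) = (3, 4, 3)
  P2 needs (2, 1, 0) <= (3, 4, 3) -> finishes; pool += (1, 0, 1) = (4, 4, 4)
  P9 needs (1, 3, 3) <= (4, 4, 4) -> finishes; pool += (1, 2, 0) = (5, 6, 4)
  P6 needs (1, 4, 1) <= (5, 6, 4) -> finishes; pool += (0, 2, 1) = (5, 8, 5)
  P3 needs (3, 3, 3) <= (5, 8, 5) -> finishes; pool += (2, 0, 1) = (7, 8, 6)


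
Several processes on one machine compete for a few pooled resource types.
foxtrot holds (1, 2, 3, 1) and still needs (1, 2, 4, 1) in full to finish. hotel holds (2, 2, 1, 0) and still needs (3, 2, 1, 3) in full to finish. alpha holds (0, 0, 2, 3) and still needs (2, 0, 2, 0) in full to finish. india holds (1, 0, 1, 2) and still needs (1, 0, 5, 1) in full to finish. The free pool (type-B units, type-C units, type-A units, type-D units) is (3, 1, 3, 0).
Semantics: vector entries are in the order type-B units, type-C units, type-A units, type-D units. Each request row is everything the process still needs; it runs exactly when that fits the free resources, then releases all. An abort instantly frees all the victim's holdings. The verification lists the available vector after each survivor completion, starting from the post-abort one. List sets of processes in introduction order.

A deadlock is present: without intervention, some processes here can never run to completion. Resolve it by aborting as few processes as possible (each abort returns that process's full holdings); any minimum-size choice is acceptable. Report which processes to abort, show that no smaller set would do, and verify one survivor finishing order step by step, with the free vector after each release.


Minimum abort set: foxtrot.
Key observation: hotel could never have finished before the abort; with (1, 2, 3, 1) returned by foxtrot, it fits at step 2.
Minimality: the empty abort set fails — the state is deadlocked as it stands.
Survivors finish in the order: india, hotel, alpha. Verifying each step (pool after the aborts first):
  pool = (4, 3, 6, 1)
  run india (needs (1, 0, 5, 1), free (4, 3, 6, 1)); after release of (1, 0, 1, 2) the pool is (5, 3, 7, 3)
  run hotel (needs (3, 2, 1, 3), free (5, 3, 7, 3)); after release of (2, 2, 1, 0) the pool is (7, 5, 8, 3)
  run alpha (needs (2, 0, 2, 0), free (7, 5, 8, 3)); after release of (0, 0, 2, 3) the pool is (7, 5, 10, 6)


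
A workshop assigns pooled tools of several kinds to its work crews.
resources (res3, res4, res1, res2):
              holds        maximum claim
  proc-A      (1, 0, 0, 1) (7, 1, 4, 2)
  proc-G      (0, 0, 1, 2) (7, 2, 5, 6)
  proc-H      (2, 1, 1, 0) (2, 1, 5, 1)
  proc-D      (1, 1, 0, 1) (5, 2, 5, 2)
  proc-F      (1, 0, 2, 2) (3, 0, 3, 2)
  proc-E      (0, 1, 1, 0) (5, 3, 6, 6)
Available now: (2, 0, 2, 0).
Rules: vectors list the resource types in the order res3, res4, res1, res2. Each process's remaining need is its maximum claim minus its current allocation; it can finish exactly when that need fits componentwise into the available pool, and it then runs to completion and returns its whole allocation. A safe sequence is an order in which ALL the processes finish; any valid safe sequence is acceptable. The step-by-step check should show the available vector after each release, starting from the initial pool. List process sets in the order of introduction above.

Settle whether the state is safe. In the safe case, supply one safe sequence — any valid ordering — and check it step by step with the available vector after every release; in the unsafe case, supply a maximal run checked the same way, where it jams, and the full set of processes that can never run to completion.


SAFE, for example via the order proc-F, proc-H, proc-D, proc-A, proc-G, proc-E.
Key observation: at proc-F the run first touches a limit — (2, 0, 1, 0) against (2, 0, 2, 0), exact on a resource it actually requests.
Verifying each step:
  pool = (2, 0, 2, 0)
  run proc-F (needs (2, 0, 1, 0), free (2, 0, 2, 0)); after release of (1, 0, 2, 2) the pool is (3, 0, 4, 2)
  run proc-H (needs (0, 0, 4, 1), free (3, 0, 4, 2)); after release of (2, 1, 1, 0) the pool is (5, 1, 5, 2)
  run proc-D (needs (4, 1, 5, 1), free (5, 1, 5, 2)); after release of (1, 1, 0, 1) the pool is (6, 2, 5, 3)
  run proc-A (needs (6, 1, 4, 1), free (6, 2, 5, 3)); after release of (1, 0, 0, 1) the pool is (7, 2, 5, 4)
  run proc-G (needs (7, 2, 4, 4), free (7, 2, 5, 4)); after release of (0, 0, 1, 2) the pool is (7, 2, 6, 6)
  run proc-E (needs (5, 2, 5, 6), free (7, 2, 6, 6)); after release of (0, 1, 1, 0) the pool is (7, 3, 7, 6)


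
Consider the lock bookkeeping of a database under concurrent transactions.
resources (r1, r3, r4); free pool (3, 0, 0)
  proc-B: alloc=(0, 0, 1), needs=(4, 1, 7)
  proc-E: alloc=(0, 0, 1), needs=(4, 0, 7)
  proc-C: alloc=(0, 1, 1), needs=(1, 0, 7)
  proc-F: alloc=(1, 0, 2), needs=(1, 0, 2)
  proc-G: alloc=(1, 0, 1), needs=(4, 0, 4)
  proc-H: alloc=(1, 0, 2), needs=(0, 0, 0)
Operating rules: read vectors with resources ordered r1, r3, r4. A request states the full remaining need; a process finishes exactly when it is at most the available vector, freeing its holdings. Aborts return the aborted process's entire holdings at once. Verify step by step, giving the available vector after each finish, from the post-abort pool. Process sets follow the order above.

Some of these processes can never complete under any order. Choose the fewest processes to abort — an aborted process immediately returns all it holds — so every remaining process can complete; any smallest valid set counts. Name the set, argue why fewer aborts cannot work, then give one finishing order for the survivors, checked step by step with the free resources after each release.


The answer: abort proc-E and proc-C.
Key observation: the deadlocked proc-B becomes finishable only because proc-E and proc-C released (0, 1, 2); it completes at step 4 below.
No one abort is enough; case by case: proc-B alone leaves proc-E blocked (short on r4); proc-E alone leaves proc-B blocked (short on r3 and r4); proc-C alone leaves proc-B blocked (short on r4); proc-F alone leaves proc-B blocked (short on r3 and r4); proc-G alone leaves proc-B blocked (short on r3 and r4); proc-H alone leaves proc-B blocked (short on r3 and r4).
One survivor order: proc-F, proc-G, proc-H, proc-B. Step-by-step check (post-abort pool first):
  pool = (3, 1, 2)
  proc-F needs (1, 0, 2) <= (3, 1, 2) -> finishes; pool += (1, 0, 2) = (4, 1, 4)
  proc-G needs (4, 0, 4) <= (4, 1, 4) -> finishes; pool += (1, 0, 1) = (5, 1, 5)
  proc-H needs (0, 0, 0) <= (5, 1, 5) -> finishes; pool += (1, 0, 2) = (6, 1, 7)
  proc-B needs (4, 1, 7) <= (6, 1, 7) -> finishes; pool += (0, 0, 1) = (6, 1, 8)


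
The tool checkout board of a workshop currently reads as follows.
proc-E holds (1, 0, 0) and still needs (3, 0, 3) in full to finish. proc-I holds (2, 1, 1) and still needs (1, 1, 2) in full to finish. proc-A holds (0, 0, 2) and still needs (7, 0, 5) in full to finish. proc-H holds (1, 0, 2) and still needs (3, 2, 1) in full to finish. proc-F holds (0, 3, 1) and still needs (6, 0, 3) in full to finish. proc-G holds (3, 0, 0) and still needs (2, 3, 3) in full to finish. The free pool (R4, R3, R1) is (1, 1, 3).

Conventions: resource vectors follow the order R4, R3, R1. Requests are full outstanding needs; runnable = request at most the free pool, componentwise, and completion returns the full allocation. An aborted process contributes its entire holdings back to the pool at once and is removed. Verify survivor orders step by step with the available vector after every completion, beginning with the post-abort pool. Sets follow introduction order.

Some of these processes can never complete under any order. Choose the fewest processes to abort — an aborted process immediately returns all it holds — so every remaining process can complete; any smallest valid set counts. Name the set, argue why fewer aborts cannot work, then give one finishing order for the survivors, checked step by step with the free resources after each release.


Abort proc-F.
Key observation: the deadlocked proc-G becomes finishable only because proc-F released (0, 3, 1); it completes at step 3 below.
Minimality: the empty abort set fails — the state is deadlocked as it stands.
The survivors complete as proc-I, proc-E, proc-G, proc-H, proc-A. Check, step by step (starting from the post-abort pool):
  pool = (1, 4, 4)
  proc-I needs (1, 1, 2) <= (1, 4, 4) -> finishes; pool += (2, 1, 1) = (3, 5, 5)
  proc-E needs (3, 0, 3) <= (3, 5, 5) -> finishes; pool += (1, 0, 0) = (4, 5, 5)
  proc-G needs (2, 3, 3) <= (4, 5, 5) -> finishes; pool += (3, 0, 0) = (7, 5, 5)
  proc-H needs (3, 2, 1) <= (7, 5, 5) -> finishes; pool += (1, 0, 2) = (8, 5, 7)
  proc-A needs (7, 0, 5) <= (8, 5, 7) -> finishes; pool += (0, 0, 2) = (8, 5, 9)


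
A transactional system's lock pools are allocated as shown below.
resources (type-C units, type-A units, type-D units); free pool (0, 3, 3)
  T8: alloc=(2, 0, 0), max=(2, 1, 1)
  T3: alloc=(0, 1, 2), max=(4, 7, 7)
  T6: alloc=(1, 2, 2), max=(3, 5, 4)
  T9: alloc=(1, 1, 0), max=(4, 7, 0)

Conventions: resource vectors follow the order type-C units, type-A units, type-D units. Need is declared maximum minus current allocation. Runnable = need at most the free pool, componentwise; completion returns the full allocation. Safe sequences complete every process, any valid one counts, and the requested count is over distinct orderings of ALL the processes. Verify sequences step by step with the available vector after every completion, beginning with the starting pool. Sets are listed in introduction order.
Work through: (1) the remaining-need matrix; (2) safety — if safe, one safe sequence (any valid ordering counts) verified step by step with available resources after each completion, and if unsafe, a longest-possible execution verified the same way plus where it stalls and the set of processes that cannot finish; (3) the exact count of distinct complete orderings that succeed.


(1) Need matrix, components ordered type-C units, type-A units, type-D units:
  T8: (0, 1, 1)
  T3: (4, 6, 5)
  T6: (2, 3, 2)
  T9: (3, 6, 0)
(2) The state is UNSAFE.
Key observation: T8, T6 can finish, but then (3, 5, 5) is all there is, and the blocked group's type-A units demands exceed it.
Going as far as possible: T8, T6; after that, nothing fits. Check, step by step:
  pool = (0, 3, 3)
  T8 needs (0, 1, 1) <= (0, 3, 3) -> finishes; pool += (2, 0, 0) = (2, 3, 3)
  T6 needs (2, 3, 2) <= (2, 3, 3) -> finishes; pool += (1, 2, 2) = (3, 5, 5)
  T3 cannot run: need (4, 6, 5) vs free (3, 5, 5) (insufficient type-C units and type-A units)
  T9 cannot run: need (3, 6, 0) vs free (3, 5, 5) (insufficient type-A units)
Processes that can never finish: T3 and T9.
(3) The exact count: 0 of the possible complete orderings are safe sequences.


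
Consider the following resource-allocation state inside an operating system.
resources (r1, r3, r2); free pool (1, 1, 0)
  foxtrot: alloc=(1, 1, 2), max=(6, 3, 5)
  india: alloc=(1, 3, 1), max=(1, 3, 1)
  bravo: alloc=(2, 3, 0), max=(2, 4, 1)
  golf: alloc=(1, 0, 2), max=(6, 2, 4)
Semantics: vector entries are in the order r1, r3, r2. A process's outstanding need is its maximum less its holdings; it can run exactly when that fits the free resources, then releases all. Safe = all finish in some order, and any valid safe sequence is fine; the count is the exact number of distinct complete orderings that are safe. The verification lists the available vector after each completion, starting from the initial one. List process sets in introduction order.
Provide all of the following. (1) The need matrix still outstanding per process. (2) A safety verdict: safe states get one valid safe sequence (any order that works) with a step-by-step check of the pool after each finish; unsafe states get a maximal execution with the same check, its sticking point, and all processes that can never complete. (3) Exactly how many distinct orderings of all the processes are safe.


(1) Remaining need (order r1, r3, r2):
  foxtrot: (5, 2, 3)
  india: (0, 0, 0)
  bravo: (0, 1, 1)
  golf: (5, 2, 2)
(2) UNSAFE.
Key observation: india, bravo can finish, but then (4, 7, 1) is all there is, and the blocked group's r1 demands exceed it.
Going as far as possible: india, bravo; after that, nothing fits. Step-by-step check:
  pool = (1, 1, 0)
  india needs (0, 0, 0) <= (1, 1, 0) -> finishes; pool += (1, 3, 1) = (2, 4, 1)
  bravo needs (0, 1, 1) <= (2, 4, 1) -> finishes; pool += (2, 3, 0) = (4, 7, 1)
  foxtrot cannot run: need (5, 2, 3) vs free (4, 7, 1) (insufficient r1 and r2)
  golf cannot run: need (5, 2, 2) vs free (4, 7, 1) (insufficient r1 and r2)
Permanently blocked: foxtrot and golf.
(3) The exact count: 0 of the possible complete orderings are safe sequences.


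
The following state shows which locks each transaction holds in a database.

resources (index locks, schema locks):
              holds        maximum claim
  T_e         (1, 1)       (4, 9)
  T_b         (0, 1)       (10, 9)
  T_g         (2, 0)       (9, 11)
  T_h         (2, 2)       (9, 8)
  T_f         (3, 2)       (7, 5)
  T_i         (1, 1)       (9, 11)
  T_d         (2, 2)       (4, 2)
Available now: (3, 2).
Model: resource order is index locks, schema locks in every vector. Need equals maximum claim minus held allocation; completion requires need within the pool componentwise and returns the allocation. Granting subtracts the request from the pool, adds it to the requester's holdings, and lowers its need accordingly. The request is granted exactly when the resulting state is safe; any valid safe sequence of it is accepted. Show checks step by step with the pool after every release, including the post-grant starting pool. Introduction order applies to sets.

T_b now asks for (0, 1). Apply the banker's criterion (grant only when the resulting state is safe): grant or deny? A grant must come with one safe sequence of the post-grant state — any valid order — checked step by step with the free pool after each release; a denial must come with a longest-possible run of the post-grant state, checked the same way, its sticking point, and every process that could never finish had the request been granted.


DENY: after the grant no complete ordering would exist.
Key observation: no order helps: past T_d, T_f, the free pool tops out at (8, 5), below what each blocked process needs in schema locks.
After a pretend grant, a maximal execution: T_d, T_f — then nothing else fits. Step-by-step check:
  pool = (3, 1)
  run T_d (needs (2, 0), free (3, 1)); after release of (2, 2) the pool is (5, 3)
  run T_f (needs (4, 3), free (5, 3)); after release of (3, 2) the pool is (8, 5)
  T_e cannot run: need (3, 8) vs free (8, 5) (insufficient schema locks)
  T_b cannot run: need (10, 7) vs free (8, 5) (insufficient index locks and schema locks)
  T_g cannot run: need (7, 11) vs free (8, 5) (insufficient schema locks)
  T_h cannot run: need (7, 6) vs free (8, 5) (insufficient schema locks)
  T_i cannot run: need (8, 10) vs free (8, 5) (insufficient schema locks)
Processes that could never finish after the grant: T_e, T_b, T_g, T_h and T_i.


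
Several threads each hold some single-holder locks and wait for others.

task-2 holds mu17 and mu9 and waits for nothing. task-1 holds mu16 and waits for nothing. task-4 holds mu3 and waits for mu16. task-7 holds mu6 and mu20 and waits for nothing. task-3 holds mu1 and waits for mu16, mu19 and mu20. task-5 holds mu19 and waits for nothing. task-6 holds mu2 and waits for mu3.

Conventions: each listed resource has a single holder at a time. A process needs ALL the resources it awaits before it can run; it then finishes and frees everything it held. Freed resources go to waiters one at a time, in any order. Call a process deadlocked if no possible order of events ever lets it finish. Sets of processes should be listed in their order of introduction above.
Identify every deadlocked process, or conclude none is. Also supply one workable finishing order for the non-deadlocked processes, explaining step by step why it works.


No process is deadlocked.
Key observation: every chain of waits terminates; starting from the processes that wait on nothing, all the rest unlock in turn.
The rest can finish in the order task-1, task-5, task-4, task-7, task-3, task-6, task-2.
Walking it through:
  task-1: no waits; runs immediately, freeing mu16
  task-5: no waits; runs immediately, freeing mu19
  task-4: everything it awaited (mu16) is free; runs, freeing mu3
  task-7: no waits; runs immediately, freeing mu6 and mu20
  task-3: everything it awaited (mu16, mu19 and mu20) is free; runs, freeing mu1
  task-6: everything it awaited (mu3) is free; runs, freeing mu2
  task-2: no waits; runs immediately, freeing mu17 and mu9


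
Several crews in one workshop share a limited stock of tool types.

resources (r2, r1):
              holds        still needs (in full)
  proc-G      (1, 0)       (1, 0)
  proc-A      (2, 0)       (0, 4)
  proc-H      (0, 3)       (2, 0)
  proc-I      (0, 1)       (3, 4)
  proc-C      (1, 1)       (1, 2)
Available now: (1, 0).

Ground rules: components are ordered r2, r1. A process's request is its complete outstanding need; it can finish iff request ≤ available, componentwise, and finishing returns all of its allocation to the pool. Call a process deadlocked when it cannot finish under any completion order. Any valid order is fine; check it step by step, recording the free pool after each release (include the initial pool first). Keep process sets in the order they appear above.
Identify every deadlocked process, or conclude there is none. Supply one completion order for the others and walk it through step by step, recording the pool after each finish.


The deadlocked set is empty.
Key observation: the pool covers proc-G at once, and every later process fits after earlier releases.
One completion order for the rest: proc-G, proc-H, proc-C, proc-A, proc-I. Step-by-step check:
  pool = (1, 0)
  proc-G: need (1, 0) fits (1, 0); releases (1, 0), pool now (2, 0)
  proc-H: need (2, 0) fits (2, 0); releases (0, 3), pool now (2, 3)
  proc-C: need (1, 2) fits (2, 3); releases (1, 1), pool now (3, 4)
  proc-A: need (0, 4) fits (3, 4); releases (2, 0), pool now (5, 4)
  proc-I: need (3, 4) fits (5, 4); releases (0, 1), pool now (5, 5)


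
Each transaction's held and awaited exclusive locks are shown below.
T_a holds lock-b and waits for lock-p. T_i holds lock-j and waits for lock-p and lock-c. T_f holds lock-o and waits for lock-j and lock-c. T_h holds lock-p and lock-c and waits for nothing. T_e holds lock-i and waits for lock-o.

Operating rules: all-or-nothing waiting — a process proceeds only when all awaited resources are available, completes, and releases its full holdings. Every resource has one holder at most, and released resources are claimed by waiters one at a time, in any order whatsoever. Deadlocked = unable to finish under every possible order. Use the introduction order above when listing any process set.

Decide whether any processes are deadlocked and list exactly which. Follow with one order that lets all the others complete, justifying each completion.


The deadlocked set is empty.
Key observation: there is no circular wait here — follow any chain and it reaches a process that is free to run now.
The rest can finish in the order T_h, T_a, T_i, T_f, T_e.
Walking it through:
  T_h waits on nothing -> runs at once and releases lock-p and lock-c
  T_a waits on lock-p — all released -> runs and releases lock-b
  T_i waits on lock-p and lock-c — all released -> runs and releases lock-j
  T_f waits on lock-j and lock-c — all released -> runs and releases lock-o
  T_e waits on lock-o — all released -> runs and releases lock-i


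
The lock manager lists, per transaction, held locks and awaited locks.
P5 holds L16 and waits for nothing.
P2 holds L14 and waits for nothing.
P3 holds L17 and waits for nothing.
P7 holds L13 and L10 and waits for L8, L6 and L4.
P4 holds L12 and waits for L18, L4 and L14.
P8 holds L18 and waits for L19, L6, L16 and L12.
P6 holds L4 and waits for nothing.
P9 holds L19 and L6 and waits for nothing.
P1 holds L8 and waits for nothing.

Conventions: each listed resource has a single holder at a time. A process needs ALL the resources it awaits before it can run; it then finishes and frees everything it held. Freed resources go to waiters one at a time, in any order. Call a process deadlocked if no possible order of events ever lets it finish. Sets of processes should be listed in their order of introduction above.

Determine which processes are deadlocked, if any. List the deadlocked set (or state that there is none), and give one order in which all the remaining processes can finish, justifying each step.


Deadlocked: P4 and P8.
Key observation: the knot is the closed ring of waits P4 -> P8 -> P4; no other process is dragged down with it.
A valid finishing order for the others: P9, P2, P6, P1, P3, P5, P7.
Walking it through:
  P9: no waits; runs immediately, freeing L19 and L6
  P2: no waits; runs immediately, freeing L14
  P6: no waits; runs immediately, freeing L4
  P1: no waits; runs immediately, freeing L8
  P3: no waits; runs immediately, freeing L17
  P5: no waits; runs immediately, freeing L16
  P7: everything it awaited (L8, L6 and L4) is free; runs, freeing L13 and L10


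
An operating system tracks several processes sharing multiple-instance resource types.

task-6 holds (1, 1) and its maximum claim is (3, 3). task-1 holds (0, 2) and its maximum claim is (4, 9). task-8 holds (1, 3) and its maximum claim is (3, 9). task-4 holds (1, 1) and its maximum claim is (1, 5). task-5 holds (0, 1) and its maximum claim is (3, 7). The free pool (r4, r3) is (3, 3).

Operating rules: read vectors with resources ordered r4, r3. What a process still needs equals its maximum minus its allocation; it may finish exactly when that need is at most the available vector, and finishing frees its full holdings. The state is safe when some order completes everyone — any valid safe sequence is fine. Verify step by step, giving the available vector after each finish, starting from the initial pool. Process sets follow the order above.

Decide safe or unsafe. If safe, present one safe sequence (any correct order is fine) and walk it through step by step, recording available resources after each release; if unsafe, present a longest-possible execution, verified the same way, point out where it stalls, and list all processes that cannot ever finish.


UNSAFE — no complete ordering exists.
Key observation: r3 is the bottleneck — with task-6, task-4 done the pool holds (5, 5), short of every remaining need.
The run task-6, task-4 cannot be extended any further. Verifying each step:
  pool = (3, 3)
  task-6 needs (2, 2) <= (3, 3) -> finishes; pool += (1, 1) = (4, 4)
  task-4 needs (0, 4) <= (4, 4) -> finishes; pool += (1, 1) = (5, 5)
  blocked: task-1 wants (4, 7), pool (5, 5) — not enough r3
  blocked: task-8 wants (2, 6), pool (5, 5) — not enough r3
  blocked: task-5 wants (3, 6), pool (5, 5) — not enough r3
Never able to finish: task-1, task-8 and task-5.


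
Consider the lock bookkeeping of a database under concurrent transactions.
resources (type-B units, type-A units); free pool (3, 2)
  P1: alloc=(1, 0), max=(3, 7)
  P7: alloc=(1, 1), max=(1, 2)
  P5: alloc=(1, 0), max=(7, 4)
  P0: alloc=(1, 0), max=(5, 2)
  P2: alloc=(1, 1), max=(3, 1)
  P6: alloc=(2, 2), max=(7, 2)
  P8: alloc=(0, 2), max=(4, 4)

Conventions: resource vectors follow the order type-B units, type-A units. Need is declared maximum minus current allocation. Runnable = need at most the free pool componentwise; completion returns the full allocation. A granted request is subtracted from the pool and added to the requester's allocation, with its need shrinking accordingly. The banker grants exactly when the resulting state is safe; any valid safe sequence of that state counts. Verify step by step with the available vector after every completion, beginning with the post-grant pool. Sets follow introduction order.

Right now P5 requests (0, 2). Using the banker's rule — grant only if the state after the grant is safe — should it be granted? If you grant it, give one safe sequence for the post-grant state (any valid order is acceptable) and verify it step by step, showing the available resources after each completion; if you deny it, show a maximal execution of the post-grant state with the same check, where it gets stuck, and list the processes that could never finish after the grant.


GRANT: granting preserves safety; a valid post-grant sequence is P2, P7, P8, P6, P5, P1, P0.
Key observation: even at the reduced pool (3, 0), P2 fits immediately, so safety survives the grant.
Step-by-step check of the post-grant state:
  pool = (3, 0)
  P2: need (2, 0) fits (3, 0); releases (1, 1), pool now (4, 1)
  P7: need (0, 1) fits (4, 1); releases (1, 1), pool now (5, 2)
  P8: need (4, 2) fits (5, 2); releases (0, 2), pool now (5, 4)
  P6: need (5, 0) fits (5, 4); releases (2, 2), pool now (7, 6)
  P5: need (6, 2) fits (7, 6); releases (1, 2), pool now (8, 8)
  P1: need (2, 7) fits (8, 8); releases (1, 0), pool now (9, 8)
  P0: need (4, 2) fits (9, 8); releases (1, 0), pool now (10, 8)


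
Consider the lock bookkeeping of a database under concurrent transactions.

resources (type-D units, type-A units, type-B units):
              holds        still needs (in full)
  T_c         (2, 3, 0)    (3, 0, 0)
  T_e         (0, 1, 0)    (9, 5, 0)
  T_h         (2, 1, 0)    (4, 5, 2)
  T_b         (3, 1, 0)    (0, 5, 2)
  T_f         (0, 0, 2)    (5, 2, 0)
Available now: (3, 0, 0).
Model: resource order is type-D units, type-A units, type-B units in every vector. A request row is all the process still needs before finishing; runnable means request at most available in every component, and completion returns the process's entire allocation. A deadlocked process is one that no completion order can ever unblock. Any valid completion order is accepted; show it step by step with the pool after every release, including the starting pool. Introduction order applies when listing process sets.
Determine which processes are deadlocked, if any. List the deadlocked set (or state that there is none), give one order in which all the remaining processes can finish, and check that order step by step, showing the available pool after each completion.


Deadlocked set: T_e, T_h and T_b.
Key observation: type-A units is the bottleneck — with T_c, T_f done the pool holds (5, 3, 2), short of every remaining need.
A valid finishing order for the others: T_c, T_f. Walking it through:
  pool = (3, 0, 0)
  T_c needs (3, 0, 0) <= (3, 0, 0) -> finishes; pool += (2, 3, 0) = (5, 3, 0)
  T_f needs (5, 2, 0) <= (5, 3, 0) -> finishes; pool += (0, 0, 2) = (5, 3, 2)
The stuck group stays short no matter what:
  T_e cannot run: need (9, 5, 0) vs free (5, 3, 2) (insufficient type-D units and type-A units)
  T_h cannot run: need (4, 5, 2) vs free (5, 3, 2) (insufficient type-A units)
  T_b cannot run: need (0, 5, 2) vs free (5, 3, 2) (insufficient type-A units)


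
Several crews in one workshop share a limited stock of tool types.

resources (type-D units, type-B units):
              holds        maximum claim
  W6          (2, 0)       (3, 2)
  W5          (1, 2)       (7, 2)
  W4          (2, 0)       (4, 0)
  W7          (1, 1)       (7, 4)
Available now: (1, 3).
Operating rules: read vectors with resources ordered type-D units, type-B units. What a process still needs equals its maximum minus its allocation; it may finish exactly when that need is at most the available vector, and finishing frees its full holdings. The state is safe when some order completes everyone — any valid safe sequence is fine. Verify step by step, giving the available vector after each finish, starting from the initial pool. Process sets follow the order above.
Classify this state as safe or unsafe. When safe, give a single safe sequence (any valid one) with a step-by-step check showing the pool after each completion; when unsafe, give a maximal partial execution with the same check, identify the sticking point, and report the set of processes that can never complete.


UNSAFE — no complete ordering exists.
Key observation: W6, W4 can finish, but then (5, 3) is all there is, and the blocked group's type-D units demands exceed it.
A maximal execution: W6, W4 — then nothing else fits. Walking it through:
  pool = (1, 3)
  run W6 (needs (1, 2), free (1, 3)); after release of (2, 0) the pool is (3, 3)
  run W4 (needs (2, 0), free (3, 3)); after release of (2, 0) the pool is (5, 3)
  blocked: W5 wants (6, 0), pool (5, 3) — not enough type-D units
  blocked: W7 wants (6, 3), pool (5, 3) — not enough type-D units
Permanently blocked: W5 and W7.


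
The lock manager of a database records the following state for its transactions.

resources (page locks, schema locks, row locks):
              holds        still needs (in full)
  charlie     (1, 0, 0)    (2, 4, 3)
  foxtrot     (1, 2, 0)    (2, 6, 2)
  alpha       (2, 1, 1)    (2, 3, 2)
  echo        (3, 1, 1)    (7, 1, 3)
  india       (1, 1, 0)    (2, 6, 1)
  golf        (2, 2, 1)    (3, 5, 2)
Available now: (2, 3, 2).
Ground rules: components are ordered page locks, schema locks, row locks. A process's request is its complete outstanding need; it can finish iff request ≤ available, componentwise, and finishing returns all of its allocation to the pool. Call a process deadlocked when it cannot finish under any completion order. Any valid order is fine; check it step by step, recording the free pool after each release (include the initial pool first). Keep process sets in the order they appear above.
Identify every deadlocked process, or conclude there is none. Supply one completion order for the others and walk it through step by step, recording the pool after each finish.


The deadlocked set is foxtrot, echo, india and golf.
Key observation: after alpha, charlie the pool peaks at (5, 4, 3), and each blocked process is short somewhere: foxtrot on schema locks; echo on page locks; india on schema locks; golf on schema locks.
One completion order for the rest: alpha, charlie. Check, step by step:
  pool = (2, 3, 2)
  alpha: need (2, 3, 2) fits (2, 3, 2); releases (2, 1, 1), pool now (4, 4, 3)
  charlie: need (2, 4, 3) fits (4, 4, 3); releases (1, 0, 0), pool now (5, 4, 3)
None of the blocked processes ever fits:
  blocked: foxtrot wants (2, 6, 2), pool (5, 4, 3) — not enough schema locks
  blocked: echo wants (7, 1, 3), pool (5, 4, 3) — not enough page locks
  blocked: india wants (2, 6, 1), pool (5, 4, 3) — not enough schema locks
  blocked: golf wants (3, 5, 2), pool (5, 4, 3) — not enough schema locks


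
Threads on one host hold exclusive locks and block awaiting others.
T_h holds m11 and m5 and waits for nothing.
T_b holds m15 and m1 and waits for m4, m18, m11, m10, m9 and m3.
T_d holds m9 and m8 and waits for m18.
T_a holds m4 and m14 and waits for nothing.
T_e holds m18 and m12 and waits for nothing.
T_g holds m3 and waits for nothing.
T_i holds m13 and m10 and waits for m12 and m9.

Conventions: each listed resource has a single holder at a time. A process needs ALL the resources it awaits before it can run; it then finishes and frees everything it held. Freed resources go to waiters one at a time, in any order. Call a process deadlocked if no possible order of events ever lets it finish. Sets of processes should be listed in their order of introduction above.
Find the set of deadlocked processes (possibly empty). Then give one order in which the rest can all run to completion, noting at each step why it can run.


The deadlocked set is empty.
Key observation: all waits point, directly or indirectly, at processes that can finish, so nothing is permanently blocked.
The rest can finish in the order T_e, T_d, T_g, T_i, T_a, T_h, T_b.
Step-by-step check:
  T_e waits on nothing -> runs at once and releases m18 and m12
  T_d: everything it awaited (m18) is free; runs, freeing m9 and m8
  T_g waits on nothing -> runs at once and releases m3
  T_i: everything it awaited (m12 and m9) is free; runs, freeing m13 and m10
  T_a waits on nothing -> runs at once and releases m4 and m14
  T_h waits on nothing -> runs at once and releases m11 and m5
  T_b: everything it awaited (m4, m18, m11, m10, m9 and m3) is free; runs, freeing m15 and m1


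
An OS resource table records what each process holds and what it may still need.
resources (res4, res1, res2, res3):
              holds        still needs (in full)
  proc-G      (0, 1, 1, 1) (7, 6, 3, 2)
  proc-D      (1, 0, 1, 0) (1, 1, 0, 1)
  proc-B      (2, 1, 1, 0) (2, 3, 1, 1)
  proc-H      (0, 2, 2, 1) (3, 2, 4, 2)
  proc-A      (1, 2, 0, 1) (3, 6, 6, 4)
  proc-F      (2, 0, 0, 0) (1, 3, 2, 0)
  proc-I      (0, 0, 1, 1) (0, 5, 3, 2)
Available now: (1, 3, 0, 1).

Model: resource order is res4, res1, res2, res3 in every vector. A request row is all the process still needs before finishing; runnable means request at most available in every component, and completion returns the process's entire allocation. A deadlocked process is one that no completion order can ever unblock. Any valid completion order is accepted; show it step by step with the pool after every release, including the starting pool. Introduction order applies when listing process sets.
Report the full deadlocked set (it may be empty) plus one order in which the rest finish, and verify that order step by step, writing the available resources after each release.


The deadlocked set is proc-G, proc-H, proc-A and proc-I.
Key observation: res2 is the bottleneck — with proc-D, proc-B, proc-F done the pool holds (6, 4, 2, 1), short of every remaining need.
The rest can finish in the order proc-D, proc-B, proc-F. Check, step by step:
  pool = (1, 3, 0, 1)
  run proc-D (needs (1, 1, 0, 1), free (1, 3, 0, 1)); after release of (1, 0, 1, 0) the pool is (2, 3, 1, 1)
  run proc-B (needs (2, 3, 1, 1), free (2, 3, 1, 1)); after release of (2, 1, 1, 0) the pool is (4, 4, 2, 1)
  run proc-F (needs (1, 3, 2, 0), free (4, 4, 2, 1)); after release of (2, 0, 0, 0) the pool is (6, 4, 2, 1)
None of the blocked processes ever fits:
  proc-G still needs (7, 6, 3, 2) but only (6, 4, 2, 1) is free — short on res4, res1, res2 and res3
  proc-H still needs (3, 2, 4, 2) but only (6, 4, 2, 1) is free — short on res2 and res3
  proc-A still needs (3, 6, 6, 4) but only (6, 4, 2, 1) is free — short on res1, res2 and res3
  proc-I still needs (0, 5, 3, 2) but only (6, 4, 2, 1) is free — short on res1, res2 and res3


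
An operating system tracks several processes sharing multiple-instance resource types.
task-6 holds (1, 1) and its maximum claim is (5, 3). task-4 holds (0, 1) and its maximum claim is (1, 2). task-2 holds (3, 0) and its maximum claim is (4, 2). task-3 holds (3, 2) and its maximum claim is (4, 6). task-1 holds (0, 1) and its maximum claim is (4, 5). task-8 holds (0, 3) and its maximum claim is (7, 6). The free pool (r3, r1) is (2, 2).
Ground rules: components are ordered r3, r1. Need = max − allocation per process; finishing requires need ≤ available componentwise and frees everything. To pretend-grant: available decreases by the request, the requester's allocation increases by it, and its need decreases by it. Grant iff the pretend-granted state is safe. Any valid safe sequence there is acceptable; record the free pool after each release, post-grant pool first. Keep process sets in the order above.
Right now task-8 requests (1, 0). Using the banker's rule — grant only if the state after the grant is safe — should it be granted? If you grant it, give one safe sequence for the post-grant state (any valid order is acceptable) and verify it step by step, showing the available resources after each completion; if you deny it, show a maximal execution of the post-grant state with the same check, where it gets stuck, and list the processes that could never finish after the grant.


GRANT. The post-grant state is safe; one safe sequence: task-4, task-2, task-6, task-3, task-8, task-1.
Key observation: (1, 2) free after granting still covers task-4 first, and each release covers the next.
Check on the post-grant state, step by step:
  pool = (1, 2)
  task-4: need (1, 1) fits (1, 2); releases (0, 1), pool now (1, 3)
  task-2: need (1, 2) fits (1, 3); releases (3, 0), pool now (4, 3)
  task-6: need (4, 2) fits (4, 3); releases (1, 1), pool now (5, 4)
  task-3: need (1, 4) fits (5, 4); releases (3, 2), pool now (8, 6)
  task-8: need (6, 3) fits (8, 6); releases (1, 3), pool now (9, 9)
  task-1: need (4, 4) fits (9, 9); releases (0, 1), pool now (9, 10)


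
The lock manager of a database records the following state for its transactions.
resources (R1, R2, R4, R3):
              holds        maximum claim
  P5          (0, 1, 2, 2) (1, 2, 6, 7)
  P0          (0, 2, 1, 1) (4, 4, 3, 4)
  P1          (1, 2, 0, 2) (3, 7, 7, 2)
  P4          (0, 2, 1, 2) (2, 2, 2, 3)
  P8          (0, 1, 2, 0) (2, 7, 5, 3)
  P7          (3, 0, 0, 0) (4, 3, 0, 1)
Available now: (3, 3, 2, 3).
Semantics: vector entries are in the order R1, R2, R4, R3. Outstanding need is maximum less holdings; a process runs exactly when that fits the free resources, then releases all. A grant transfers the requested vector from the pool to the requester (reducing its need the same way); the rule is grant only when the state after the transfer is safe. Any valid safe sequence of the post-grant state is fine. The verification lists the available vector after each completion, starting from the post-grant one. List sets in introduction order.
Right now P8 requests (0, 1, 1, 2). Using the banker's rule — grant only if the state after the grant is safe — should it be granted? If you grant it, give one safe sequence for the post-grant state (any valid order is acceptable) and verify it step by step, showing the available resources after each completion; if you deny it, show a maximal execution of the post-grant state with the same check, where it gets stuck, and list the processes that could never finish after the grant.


GRANT. The post-grant state is safe; one safe sequence: P4, P7, P0, P8, P5, P1.
Key observation: the grant leaves (3, 2, 1, 1) free — enough for P4, whose release restarts the cascade.
Verifying the post-grant state step by step:
  pool = (3, 2, 1, 1)
  P4: need (2, 0, 1, 1) fits (3, 2, 1, 1); releases (0, 2, 1, 2), pool now (3, 4, 2, 3)
  P7: need (1, 3, 0, 1) fits (3, 4, 2, 3); releases (3, 0, 0, 0), pool now (6, 4, 2, 3)
  P0: need (4, 2, 2, 3) fits (6, 4, 2, 3); releases (0, 2, 1, 1), pool now (6, 6, 3, 4)
  P8: need (2, 5, 2, 1) fits (6, 6, 3, 4); releases (0, 2, 3, 2), pool now (6, 8, 6, 6)
  P5: need (1, 1, 4, 5) fits (6, 8, 6, 6); releases (0, 1, 2, 2), pool now (6, 9, 8, 8)
  P1: need (2, 5, 7, 0) fits (6, 9, 8, 8); releases (1, 2, 0, 2), pool now (7, 11, 8, 10)
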